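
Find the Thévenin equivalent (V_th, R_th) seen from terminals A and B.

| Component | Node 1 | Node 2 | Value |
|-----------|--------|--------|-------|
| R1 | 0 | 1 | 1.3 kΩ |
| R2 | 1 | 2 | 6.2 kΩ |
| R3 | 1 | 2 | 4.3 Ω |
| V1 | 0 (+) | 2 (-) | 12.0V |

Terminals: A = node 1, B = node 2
Step 1 — V_th is the open-circuit voltage V_A - V_B (nothing connected across the terminals).
Nodal analysis, taking node 2 as the 0 V reference.
Source V1 fixes V_0 = 12 V.
KCL at each unknown node (sum of currents leaving = 0; resistances in Ω):
  Node 1: (V_1 - 12)/1300 + (V_1 - 0)/6200 + (V_1 - 0)/4.3 = 0
Collecting terms: 0.2335 × V_1 = 0.009231  =>  V_1 = 0.03953 V
V_th = V_1 - V_2 = 0.03953 - 0 = 0.03953 V
Step 2 — R_th: zero the source — replace V1 by a short circuit (node 2 merges into node 0) — and find the resistance seen between A (node 1) and B (node 0).
Reduce the network between node 1 (A) and node 0 (B) by series/parallel combination:
  Rp1 = R1 ‖ R2 ‖ R3 (parallel, all between nodes 0 and 1) = 1/(1/1300 + 1/6200 + 1/4.3) = 4.283 Ω
R_th = 4.283 Ω

Final answer: V_th = 0.03953 V, R_th = 4.283 Ω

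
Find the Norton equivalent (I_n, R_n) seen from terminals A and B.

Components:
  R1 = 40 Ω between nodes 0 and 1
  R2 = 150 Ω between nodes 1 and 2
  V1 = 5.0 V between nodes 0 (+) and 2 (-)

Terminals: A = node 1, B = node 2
Find the Thévenin equivalent first; then I_n = V_th/R_th and R_n = R_th.
Step 1 — V_th is the open-circuit voltage V_A - V_B (nothing connected across the terminals).
Nodal analysis, taking node 2 as the 0 V reference.
Source V1 fixes V_0 = 5 V.
KCL at each unknown node (sum of currents leaving = 0; resistances in Ω):
  Node 1: (V_1 - 5)/40 + (V_1 - 0)/150 = 0
Collecting terms: 0.03167 × V_1 = 0.125  =>  V_1 = 3.947 V
V_th = V_1 - V_2 = 3.947 - 0 = 3.947 V
Step 2 — R_th: zero the source — replace V1 by a short circuit (node 2 merges into node 0) — and find the resistance seen between A (node 1) and B (node 0).
Reduce the network between node 1 (A) and node 0 (B) by series/parallel combination:
  Rp1 = R1 ‖ R2 (parallel, both between nodes 0 and 1) = 1/(1/40 + 1/150) = 31.58 Ω
R_th = 31.58 Ω
I_n = V_th/R_th = 3.947/31.58 = 0.125 A, and R_n = R_th = 31.58 Ω

Final answer: I_n = 0.125 A, R_n = 31.58 Ω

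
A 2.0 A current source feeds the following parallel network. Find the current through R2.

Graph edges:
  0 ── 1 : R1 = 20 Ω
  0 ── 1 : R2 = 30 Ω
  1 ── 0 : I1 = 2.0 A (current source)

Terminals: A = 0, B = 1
All resistors sit directly between nodes 0 and 1, so they are in parallel and share one voltage V; the full source current 2 A splits among them.
1/R_par = 1/20 + 1/30 = 0.08333 S  =>  R_par = 12 Ω
V = I × R_par = 2 × 12 = 24 V
I_R2 = V/R2 = 24/30 = 0.8 A

Final answer: 0.8 A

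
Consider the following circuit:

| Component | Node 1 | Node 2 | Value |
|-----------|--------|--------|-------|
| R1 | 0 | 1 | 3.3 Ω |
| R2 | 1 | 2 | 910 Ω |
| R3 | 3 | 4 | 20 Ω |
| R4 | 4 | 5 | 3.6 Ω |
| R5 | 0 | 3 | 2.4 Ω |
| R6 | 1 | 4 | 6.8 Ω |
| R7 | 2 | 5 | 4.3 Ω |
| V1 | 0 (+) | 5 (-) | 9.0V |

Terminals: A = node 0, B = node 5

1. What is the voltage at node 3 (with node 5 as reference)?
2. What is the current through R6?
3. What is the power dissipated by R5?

Nodal analysis, taking node 5 as the 0 V reference.
Source V1 fixes V_0 = 9 V.
KCL at each unknown node (sum of currents leaving = 0; resistances in Ω):
  Node 1: (V_1 - 9)/3.3 + (V_1 - V_2)/910 + (V_1 - V_4)/6.8 = 0
  Node 2: (V_2 - V_1)/910 + (V_2 - 0)/4.3 = 0
  Node 3: (V_3 - V_4)/20 + (V_3 - 9)/2.4 = 0
  Node 4: (V_4 - V_3)/20 + (V_4 - 0)/3.6 + (V_4 - V_1)/6.8 = 0
Collecting terms (coefficients in siemens):
  0.4512·V_1 - 0.001099·V_2 - 0.1471·V_4 = 2.727
  0.2337·V_2 - 0.001099·V_1 = 0
  0.4667·V_3 - 0.05·V_4 = 3.75
  0.4748·V_4 - 0.1471·V_1 - 0.05·V_3 = 0
Solving these 4 simultaneous equations (Gaussian elimination) gives:
  V_1 = 7.043 V, V_2 = 0.03312 V, V_3 = 8.364 V, V_4 = 3.062 V
Part 1:
  Read off the nodal solution: V_3 = 8.364 V
Part 2:
  I_R6 = (V_1 - V_4)/R6 = (7.043 - 3.062)/6.8 = 0.5854 A
  Magnitude: I_R6 = 0.5854 A
Part 3:
  I_R5 = (V_0 - V_3)/R5 = (9 - 8.364)/2.4 = 0.2651 A
  P_R5 = I_R5² × R5 = (0.2651)² × 2.4 = 0.1687 W

Final answers:
1. V_3 = 8.364 V
2. I_R6 = 0.5854 A
3. P_R5 = 0.1687 W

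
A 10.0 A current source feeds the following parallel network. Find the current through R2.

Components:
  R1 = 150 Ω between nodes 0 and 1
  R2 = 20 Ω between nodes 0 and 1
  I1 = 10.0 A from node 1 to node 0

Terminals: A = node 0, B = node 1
All resistors sit directly between nodes 0 and 1, so they are in parallel and share one voltage V; the full source current 10 A splits among them.
1/R_par = 1/150 + 1/20 = 0.05667 S  =>  R_par = 17.65 Ω
V = I × R_par = 10 × 17.65 = 176.5 V
I_R2 = V/R2 = 176.5/20 = 8.824 A

Final answer: 8.824 A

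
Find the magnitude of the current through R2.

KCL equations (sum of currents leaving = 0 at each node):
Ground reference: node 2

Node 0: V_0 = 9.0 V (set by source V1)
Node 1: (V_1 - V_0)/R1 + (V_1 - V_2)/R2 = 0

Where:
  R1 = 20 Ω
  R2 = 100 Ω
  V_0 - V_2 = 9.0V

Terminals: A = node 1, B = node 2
Nodal analysis, taking node 2 as the 0 V reference.
Source V1 fixes V_0 = 9 V.
KCL at each unknown node (sum of currents leaving = 0; resistances in Ω):
  Node 1: (V_1 - 9)/20 + (V_1 - 0)/100 = 0
Collecting terms: 0.06 × V_1 = 0.45  =>  V_1 = 7.5 V
I_R2 = (V_1 - V_2)/R2 = (7.5 - 0)/100 = 0.075 A
|I_R2| = 0.075 A

Final answer: |I_R2| = 0.075 A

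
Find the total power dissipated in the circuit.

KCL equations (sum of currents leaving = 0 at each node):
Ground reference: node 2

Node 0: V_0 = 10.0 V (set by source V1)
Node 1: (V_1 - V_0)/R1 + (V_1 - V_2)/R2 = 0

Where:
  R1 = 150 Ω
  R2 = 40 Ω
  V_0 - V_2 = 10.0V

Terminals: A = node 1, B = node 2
Nodal analysis, taking node 2 as the 0 V reference.
Source V1 fixes V_0 = 10 V.
KCL at each unknown node (sum of currents leaving = 0; resistances in Ω):
  Node 1: (V_1 - 10)/150 + (V_1 - 0)/40 = 0
Collecting terms: 0.03167 × V_1 = 0.06667  =>  V_1 = 2.105 V
Power in each resistor, P = (ΔV)²/R:
  P_R1 = (10 - 2.105)²/150 = 0.4155 W
  P_R2 = (2.105 - 0)²/40 = 0.1108 W
P_total = P_R1 + P_R2 = 0.5263 W

Final answer: 0.5263 W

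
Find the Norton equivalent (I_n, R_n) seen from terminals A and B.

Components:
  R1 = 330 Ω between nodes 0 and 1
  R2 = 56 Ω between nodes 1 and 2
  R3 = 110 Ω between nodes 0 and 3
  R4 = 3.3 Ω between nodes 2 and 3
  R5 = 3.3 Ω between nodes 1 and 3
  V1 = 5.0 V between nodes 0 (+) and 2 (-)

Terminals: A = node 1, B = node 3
Find the Thévenin equivalent first; then I_n = V_th/R_th and R_n = R_th.
Step 1 — V_th is the open-circuit voltage V_A - V_B (nothing connected across the terminals).
Nodal analysis, taking node 2 as the 0 V reference.
Source V1 fixes V_0 = 5 V.
KCL at each unknown node (sum of currents leaving = 0; resistances in Ω):
  Node 1: (V_1 - 5)/330 + (V_1 - 0)/56 + (V_1 - V_3)/3.3 = 0
  Node 3: (V_3 - 5)/110 + (V_3 - 0)/3.3 + (V_3 - V_1)/3.3 = 0
Collecting terms (coefficients in siemens):
  0.3239·V_1 - 0.303·V_3 = 0.01515
  0.6152·V_3 - 0.303·V_1 = 0.04545
Determinant D = (0.3239)(0.6152) - (-0.303)(-0.303) = 0.1074
V_1 = [(0.01515)(0.6152) - (-0.303)(0.04545)]/D = 0.215 V
V_3 = [(0.3239)(0.04545) - (0.01515)(-0.303)]/D = 0.1798 V
V_th = V_1 - V_3 = 0.215 - 0.1798 = 0.03518 V
Step 2 — R_th: zero the source — replace V1 by a short circuit (node 2 merges into node 0) — and find the resistance seen between A (node 1) and B (node 3).
Reduce the network between node 1 (A) and node 3 (B) by series/parallel combination:
  Rp1 = R1 ‖ R2 (parallel, both between nodes 0 and 1) = 1/(1/330 + 1/56) = 47.88 Ω
  Rp2 = R3 ‖ R4 (parallel, both between nodes 0 and 3) = 1/(1/110 + 1/3.3) = 3.204 Ω
  Rs1 = Rp1 + Rp2 (series, joined only at node 0) = 47.88 + 3.204 = 51.08 Ω
  Rp3 = R5 ‖ Rs1 (parallel, both between nodes 1 and 3) = 1/(1/3.3 + 1/51.08) = 3.1 Ω
R_th = 3.1 Ω
I_n = V_th/R_th = 0.03518/3.1 = 0.01135 A, and R_n = R_th = 3.1 Ω

Final answer: I_n = 0.01135 A, R_n = 3.1 Ω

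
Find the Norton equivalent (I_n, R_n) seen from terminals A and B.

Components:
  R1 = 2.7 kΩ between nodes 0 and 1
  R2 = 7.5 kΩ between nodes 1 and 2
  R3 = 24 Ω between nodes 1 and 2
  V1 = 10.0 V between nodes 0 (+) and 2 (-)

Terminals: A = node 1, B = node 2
Find the Thévenin equivalent first; then I_n = V_th/R_th and R_n = R_th.
Step 1 — V_th is the open-circuit voltage V_A - V_B (nothing connected across the terminals).
Nodal analysis, taking node 2 as the 0 V reference.
Source V1 fixes V_0 = 10 V.
KCL at each unknown node (sum of currents leaving = 0; resistances in Ω):
  Node 1: (V_1 - 10)/2700 + (V_1 - 0)/7500 + (V_1 - 0)/24 = 0
Collecting terms: 0.04217 × V_1 = 0.003704  =>  V_1 = 0.08783 V
V_th = V_1 - V_2 = 0.08783 - 0 = 0.08783 V
Step 2 — R_th: zero the source — replace V1 by a short circuit (node 2 merges into node 0) — and find the resistance seen between A (node 1) and B (node 0).
Reduce the network between node 1 (A) and node 0 (B) by series/parallel combination:
  Rp1 = R1 ‖ R2 ‖ R3 (parallel, all between nodes 0 and 1) = 1/(1/2700 + 1/7500 + 1/24) = 23.71 Ω
R_th = 23.71 Ω
I_n = V_th/R_th = 0.08783/23.71 = 0.003704 A, and R_n = R_th = 23.71 Ω

Final answer: I_n = 0.003704 A, R_n = 23.71 Ω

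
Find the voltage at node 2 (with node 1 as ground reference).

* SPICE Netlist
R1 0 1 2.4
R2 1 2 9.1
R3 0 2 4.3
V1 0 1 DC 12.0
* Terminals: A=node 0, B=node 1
Nodal analysis, taking node 1 as the 0 V reference.
Source V1 fixes V_0 = 12 V.
KCL at each unknown node (sum of currents leaving = 0; resistances in Ω):
  Node 2: (V_2 - 0)/9.1 + (V_2 - 12)/4.3 = 0
Collecting terms: 0.3424 × V_2 = 2.791  =>  V_2 = 8.149 V
The requested potential is V_2 = 8.149 V.

Final answer: V_2 = 8.149 V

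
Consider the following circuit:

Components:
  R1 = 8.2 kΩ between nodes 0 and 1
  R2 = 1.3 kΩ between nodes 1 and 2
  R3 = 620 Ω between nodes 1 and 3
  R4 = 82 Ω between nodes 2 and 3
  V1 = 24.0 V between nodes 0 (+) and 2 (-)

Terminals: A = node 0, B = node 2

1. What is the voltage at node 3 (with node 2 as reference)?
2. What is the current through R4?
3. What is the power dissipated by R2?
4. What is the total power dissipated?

Nodal analysis, taking node 2 as the 0 V reference.
Source V1 fixes V_0 = 24 V.
KCL at each unknown node (sum of currents leaving = 0; resistances in Ω):
  Node 1: (V_1 - 24)/8200 + (V_1 - 0)/1300 + (V_1 - V_3)/620 = 0
  Node 3: (V_3 - V_1)/620 + (V_3 - 0)/82 = 0
Collecting terms (coefficients in siemens):
  0.002504·V_1 - 0.001613·V_3 = 0.002927
  0.01381·V_3 - 0.001613·V_1 = 0
Determinant D = (0.002504)(0.01381) - (-0.001613)(-0.001613) = 0.00003198
V_1 = [(0.002927)(0.01381) - (-0.001613)(0)]/D = 1.264 V
V_3 = [(0.002504)(0) - (0.002927)(-0.001613)]/D = 0.1476 V
Part 1:
  Read off the nodal solution: V_3 = 0.1476 V
Part 2:
  I_R4 = (V_2 - V_3)/R4 = (0 - 0.1476)/82 = -0.0018 A
  Magnitude: I_R4 = 0.0018 A
Part 3:
  I_R2 = (V_1 - V_2)/R2 = (1.264 - 0)/1300 = 0.0009722 A
  P_R2 = I_R2² × R2 = (0.0009722)² × 1300 = 0.001229 W
Part 4:
  Power in each resistor, P = (ΔV)²/R:
    P_R1 = (24 - 1.264)²/8200 = 0.06304 W
    P_R2 = (1.264 - 0)²/1300 = 0.001229 W
    P_R3 = (1.264 - 0.1476)²/620 = 0.00201 W
    P_R4 = (0 - 0.1476)²/82 = 0.0002658 W
  P_total = P_R1 + P_R2 + P_R3 + P_R4 = 0.06654 W

Final answers:
1. V_3 = 0.1476 V
2. I_R4 = 0.0018 A
3. P_R2 = 0.001229 W
4. P_total = 0.06654 W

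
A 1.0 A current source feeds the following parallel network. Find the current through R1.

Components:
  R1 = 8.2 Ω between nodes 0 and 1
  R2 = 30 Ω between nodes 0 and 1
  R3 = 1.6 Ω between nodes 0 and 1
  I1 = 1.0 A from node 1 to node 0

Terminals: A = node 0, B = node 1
All resistors sit directly between nodes 0 and 1, so they are in parallel and share one voltage V; the full source current 1 A splits among them.
1/R_par = 1/8.2 + 1/30 + 1/1.6 = 0.7803 S  =>  R_par = 1.282 Ω
V = I × R_par = 1 × 1.282 = 1.282 V
I_R1 = V/R1 = 1.282/8.2 = 0.1563 A

Final answer: 0.1563 A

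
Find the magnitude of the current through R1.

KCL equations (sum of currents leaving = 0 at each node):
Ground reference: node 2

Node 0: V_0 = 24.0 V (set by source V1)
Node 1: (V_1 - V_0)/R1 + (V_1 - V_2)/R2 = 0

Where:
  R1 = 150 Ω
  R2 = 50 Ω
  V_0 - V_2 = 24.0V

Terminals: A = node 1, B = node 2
Nodal analysis, taking node 2 as the 0 V reference.
Source V1 fixes V_0 = 24 V.
KCL at each unknown node (sum of currents leaving = 0; resistances in Ω):
  Node 1: (V_1 - 24)/150 + (V_1 - 0)/50 = 0
Collecting terms: 0.02667 × V_1 = 0.16  =>  V_1 = 6 V
I_R1 = (V_0 - V_1)/R1 = (24 - 6)/150 = 0.12 A
|I_R1| = 0.12 A

Final answer: |I_R1| = 0.12 A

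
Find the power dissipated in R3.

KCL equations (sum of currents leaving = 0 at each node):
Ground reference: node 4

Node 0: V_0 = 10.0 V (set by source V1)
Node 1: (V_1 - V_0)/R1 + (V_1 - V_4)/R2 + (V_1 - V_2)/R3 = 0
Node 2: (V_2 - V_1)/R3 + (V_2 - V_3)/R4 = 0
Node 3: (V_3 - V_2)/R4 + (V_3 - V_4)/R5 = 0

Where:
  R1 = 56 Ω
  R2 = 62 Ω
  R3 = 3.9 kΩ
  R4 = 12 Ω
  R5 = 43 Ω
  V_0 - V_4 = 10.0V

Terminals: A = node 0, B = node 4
Nodal analysis, taking node 4 as the 0 V reference.
Source V1 fixes V_0 = 10 V.
KCL at each unknown node (sum of currents leaving = 0; resistances in Ω):
  Node 1: (V_1 - 10)/56 + (V_1 - 0)/62 + (V_1 - V_2)/3900 = 0
  Node 2: (V_2 - V_1)/3900 + (V_2 - V_3)/12 = 0
  Node 3: (V_3 - V_2)/12 + (V_3 - 0)/43 = 0
Collecting terms (coefficients in siemens):
  0.03424·V_1 - 0.0002564·V_2 = 0.1786
  0.08359·V_2 - 0.0002564·V_1 - 0.08333·V_3 = 0
  0.1066·V_3 - 0.08333·V_2 = 0
Solving these 3 simultaneous equations (Gaussian elimination) gives:
  V_1 = 5.215 V, V_2 = 0.07253 V, V_3 = 0.0567 V
I_R3 = (V_1 - V_2)/R3 = (5.215 - 0.07253)/3900 = 0.001319 A
P_R3 = I_R3² × R3 = (0.001319)² × 3900 = 0.006782 W

Final answer: 0.006782 W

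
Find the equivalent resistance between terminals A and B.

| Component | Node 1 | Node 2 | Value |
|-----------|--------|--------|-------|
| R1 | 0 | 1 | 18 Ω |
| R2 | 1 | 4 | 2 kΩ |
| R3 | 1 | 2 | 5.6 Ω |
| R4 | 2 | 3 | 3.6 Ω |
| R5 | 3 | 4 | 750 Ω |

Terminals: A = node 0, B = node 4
Reduce the network between node 0 (A) and node 4 (B) by series/parallel combination:
  Rs1 = R3 + R4 (series, joined only at node 2) = 5.6 + 3.6 = 9.2 Ω
  Rs2 = R5 + Rs1 (series, joined only at node 3) = 750 + 9.2 = 759.2 Ω
  Rp1 = R2 ‖ Rs2 (parallel, both between nodes 1 and 4) = 1/(1/2000 + 1/759.2) = 550.3 Ω
  Rs3 = R1 + Rp1 (series, joined only at node 1) = 18 + 550.3 = 568.3 Ω
R_eq = 568.3 Ω

Final answer: 568.3 Ω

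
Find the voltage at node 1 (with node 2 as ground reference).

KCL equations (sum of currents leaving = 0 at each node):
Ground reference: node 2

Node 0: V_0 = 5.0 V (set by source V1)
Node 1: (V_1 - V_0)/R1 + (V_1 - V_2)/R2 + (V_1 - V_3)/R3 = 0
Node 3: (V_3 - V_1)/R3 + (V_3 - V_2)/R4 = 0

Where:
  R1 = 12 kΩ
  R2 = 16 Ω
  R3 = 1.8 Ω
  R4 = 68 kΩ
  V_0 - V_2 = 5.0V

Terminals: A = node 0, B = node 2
Nodal analysis, taking node 2 as the 0 V reference.
Source V1 fixes V_0 = 5 V.
KCL at each unknown node (sum of currents leaving = 0; resistances in Ω):
  Node 1: (V_1 - 5)/12000 + (V_1 - 0)/16 + (V_1 - V_3)/1.8 = 0
  Node 3: (V_3 - V_1)/1.8 + (V_3 - 0)/68000 = 0
Collecting terms (coefficients in siemens):
  0.6181·V_1 - 0.5556·V_3 = 0.0004167
  0.5556·V_3 - 0.5556·V_1 = 0
Determinant D = (0.6181)(0.5556) - (-0.5556)(-0.5556) = 0.03478
V_1 = [(0.0004167)(0.5556) - (-0.5556)(0)]/D = 0.006656 V
V_3 = [(0.6181)(0) - (0.0004167)(-0.5556)]/D = 0.006656 V
The requested potential is V_1 = 0.006656 V.

Final answer: V_1 = 0.006656 V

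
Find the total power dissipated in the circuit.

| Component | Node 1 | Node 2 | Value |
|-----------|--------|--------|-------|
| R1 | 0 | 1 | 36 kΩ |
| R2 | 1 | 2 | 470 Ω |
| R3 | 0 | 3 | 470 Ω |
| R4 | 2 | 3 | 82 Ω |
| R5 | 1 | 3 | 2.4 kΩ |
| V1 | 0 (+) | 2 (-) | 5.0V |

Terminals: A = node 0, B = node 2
Nodal analysis, taking node 2 as the 0 V reference.
Source V1 fixes V_0 = 5 V.
KCL at each unknown node (sum of currents leaving = 0; resistances in Ω):
  Node 1: (V_1 - 5)/36000 + (V_1 - 0)/470 + (V_1 - V_3)/2400 = 0
  Node 3: (V_3 - 5)/470 + (V_3 - 0)/82 + (V_3 - V_1)/2400 = 0
Collecting terms (coefficients in siemens):
  0.002572·V_1 - 0.0004167·V_3 = 0.0001389
  0.01474·V_3 - 0.0004167·V_1 = 0.01064
Determinant D = (0.002572)(0.01474) - (-0.0004167)(-0.0004167) = 0.00003774
V_1 = [(0.0001389)(0.01474) - (-0.0004167)(0.01064)]/D = 0.1717 V
V_3 = [(0.002572)(0.01064) - (0.0001389)(-0.0004167)]/D = 0.7266 V
Power in each resistor, P = (ΔV)²/R:
  P_R1 = (5 - 0.1717)²/36000 = 0.0006476 W
  P_R2 = (0.1717 - 0)²/470 = 0.00006273 W
  P_R3 = (5 - 0.7266)²/470 = 0.03886 W
  P_R4 = (0 - 0.7266)²/82 = 0.006439 W
  P_R5 = (0.1717 - 0.7266)²/2400 = 0.0001283 W
P_total = P_R1 + P_R2 + P_R3 + P_R4 + P_R5 = 0.04613 W

Final answer: 0.04613 W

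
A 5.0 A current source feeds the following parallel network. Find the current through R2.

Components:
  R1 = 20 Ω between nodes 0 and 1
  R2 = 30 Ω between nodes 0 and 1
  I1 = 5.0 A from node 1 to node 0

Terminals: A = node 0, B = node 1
All resistors sit directly between nodes 0 and 1, so they are in parallel and share one voltage V; the full source current 5 A splits among them.
1/R_par = 1/20 + 1/30 = 0.08333 S  =>  R_par = 12 Ω
V = I × R_par = 5 × 12 = 60 V
I_R2 = V/R2 = 60/30 = 2 A

Final answer: 2 A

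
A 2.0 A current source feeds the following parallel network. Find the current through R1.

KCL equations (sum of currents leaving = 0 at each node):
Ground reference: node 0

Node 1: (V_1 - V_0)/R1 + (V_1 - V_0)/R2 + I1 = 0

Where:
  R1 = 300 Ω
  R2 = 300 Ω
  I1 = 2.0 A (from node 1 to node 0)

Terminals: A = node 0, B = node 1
All resistors sit directly between nodes 0 and 1, so they are in parallel and share one voltage V; the full source current 2 A splits among them.
1/R_par = 1/300 + 1/300 = 0.006667 S  =>  R_par = 150 Ω
V = I × R_par = 2 × 150 = 300 V
I_R1 = V/R1 = 300/300 = 1 A

Final answer: 1 A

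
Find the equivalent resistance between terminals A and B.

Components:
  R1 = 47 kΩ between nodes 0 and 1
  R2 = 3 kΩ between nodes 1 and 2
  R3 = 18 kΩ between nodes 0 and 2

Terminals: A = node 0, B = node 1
Reduce the network between node 0 (A) and node 1 (B) by series/parallel combination:
  Rs1 = R3 + R2 (series, joined only at node 2) = 18000 + 3000 = 21000 Ω
  Rp1 = R1 ‖ Rs1 (parallel, both between nodes 0 and 1) = 1/(1/47000 + 1/21000) = 14510 Ω
R_eq = 14.51 kΩ

Final answer: 14.51 kΩ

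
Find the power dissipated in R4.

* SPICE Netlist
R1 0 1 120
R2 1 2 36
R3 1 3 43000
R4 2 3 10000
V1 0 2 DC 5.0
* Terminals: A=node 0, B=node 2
Nodal analysis, taking node 2 as the 0 V reference.
Source V1 fixes V_0 = 5 V.
KCL at each unknown node (sum of currents leaving = 0; resistances in Ω):
  Node 1: (V_1 - 5)/120 + (V_1 - 0)/36 + (V_1 - V_3)/43000 = 0
  Node 3: (V_3 - V_1)/43000 + (V_3 - 0)/10000 = 0
Collecting terms (coefficients in siemens):
  0.03613·V_1 - 0.00002326·V_3 = 0.04167
  0.0001233·V_3 - 0.00002326·V_1 = 0
Determinant D = (0.03613)(0.0001233) - (-0.00002326)(-0.00002326) = 0.000004453
V_1 = [(0.04167)(0.0001233) - (-0.00002326)(0)]/D = 1.153 V
V_3 = [(0.03613)(0) - (0.04167)(-0.00002326)]/D = 0.2176 V
I_R4 = (V_2 - V_3)/R4 = (0 - 0.2176)/10000 = -0.00002176 A
P_R4 = I_R4² × R4 = (-0.00002176)² × 10000 = 0.000004735 W

Final answer: 4.735e-06 W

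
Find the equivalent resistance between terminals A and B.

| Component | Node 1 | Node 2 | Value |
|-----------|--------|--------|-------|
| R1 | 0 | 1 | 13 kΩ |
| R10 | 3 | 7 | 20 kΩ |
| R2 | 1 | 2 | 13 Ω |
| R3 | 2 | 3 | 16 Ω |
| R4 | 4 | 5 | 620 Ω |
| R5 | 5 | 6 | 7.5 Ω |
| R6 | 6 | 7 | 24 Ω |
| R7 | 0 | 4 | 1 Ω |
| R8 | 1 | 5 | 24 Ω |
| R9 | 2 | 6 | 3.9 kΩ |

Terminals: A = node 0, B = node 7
The network is not a plain series/parallel combination. Inject a 1 A test current into terminal A (node 0) and return it from terminal B (node 7); then R_eq = V_A / (1 A).
Nodal analysis, taking node 7 as the 0 V reference.
Current source I_test pushes 1 A into node 0 and draws it out of node 7.
KCL at each unknown node (sum of currents leaving = 0; resistances in Ω):
  Node 0: (V_0 - V_1)/13000 + (V_0 - V_4)/1 - 1 = 0
  Node 1: (V_1 - V_0)/13000 + (V_1 - V_2)/13 + (V_1 - V_5)/24 = 0
  Node 2: (V_2 - V_1)/13 + (V_2 - V_3)/16 + (V_2 - V_6)/3900 = 0
  Node 3: (V_3 - V_2)/16 + (V_3 - 0)/20000 = 0
  Node 4: (V_4 - V_0)/1 + (V_4 - V_5)/620 = 0
  Node 5: (V_5 - V_1)/24 + (V_5 - V_4)/620 + (V_5 - V_6)/7.5 = 0
  Node 6: (V_6 - V_2)/3900 + (V_6 - V_5)/7.5 + (V_6 - 0)/24 = 0
Collecting terms (coefficients in siemens):
  1·V_0 - 0.00007692·V_1 - 1·V_4 = 1
  0.1187·V_1 - 0.00007692·V_0 - 0.07692·V_2 - 0.04167·V_5 = 0
  0.1397·V_2 - 0.07692·V_1 - 0.0625·V_3 - 0.0002564·V_6 = 0
  0.06255·V_3 - 0.0625·V_2 = 0
  1.002·V_4 - 1·V_0 - 0.001613·V_5 = 0
  0.1766·V_5 - 0.04167·V_1 - 0.001613·V_4 - 0.1333·V_6 = 0
  0.1753·V_6 - 0.0002564·V_2 - 0.1333·V_5 = 0
Solving these 7 simultaneous equations (Gaussian elimination) gives:
  V_0 = 624.2 V, V_1 = 32.43 V, V_2 = 32.39 V, V_3 = 32.36 V
  V_4 = 623.2 V, V_5 = 31.43 V, V_6 = 23.96 V
R_eq = V_0 / 1 A = 624.2 Ω

Final answer: 624.2 Ω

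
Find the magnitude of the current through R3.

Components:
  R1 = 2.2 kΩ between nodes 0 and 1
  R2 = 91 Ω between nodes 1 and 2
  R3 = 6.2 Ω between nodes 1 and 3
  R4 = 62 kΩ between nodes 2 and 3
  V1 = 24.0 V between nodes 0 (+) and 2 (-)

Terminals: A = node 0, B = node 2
Nodal analysis, taking node 2 as the 0 V reference.
Source V1 fixes V_0 = 24 V.
KCL at each unknown node (sum of currents leaving = 0; resistances in Ω):
  Node 1: (V_1 - 24)/2200 + (V_1 - 0)/91 + (V_1 - V_3)/6.2 = 0
  Node 3: (V_3 - V_1)/6.2 + (V_3 - 0)/62000 = 0
Collecting terms (coefficients in siemens):
  0.1727·V_1 - 0.1613·V_3 = 0.01091
  0.1613·V_3 - 0.1613·V_1 = 0
Determinant D = (0.1727)(0.1613) - (-0.1613)(-0.1613) = 0.001849
V_1 = [(0.01091)(0.1613) - (-0.1613)(0)]/D = 0.952 V
V_3 = [(0.1727)(0) - (0.01091)(-0.1613)]/D = 0.9519 V
I_R3 = (V_1 - V_3)/R3 = (0.952 - 0.9519)/6.2 = 0.00001535 A
|I_R3| = 0.00001535 A

Final answer: |I_R3| = 1.535e-05 A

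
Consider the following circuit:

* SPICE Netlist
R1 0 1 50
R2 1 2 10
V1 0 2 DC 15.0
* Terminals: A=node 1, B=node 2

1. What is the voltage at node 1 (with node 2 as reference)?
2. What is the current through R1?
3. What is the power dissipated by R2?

Nodal analysis, taking node 2 as the 0 V reference.
Source V1 fixes V_0 = 15 V.
KCL at each unknown node (sum of currents leaving = 0; resistances in Ω):
  Node 1: (V_1 - 15)/50 + (V_1 - 0)/10 = 0
Collecting terms: 0.12 × V_1 = 0.3  =>  V_1 = 2.5 V
Part 1:
  Read off the nodal solution: V_1 = 2.5 V
Part 2:
  I_R1 = (V_0 - V_1)/R1 = (15 - 2.5)/50 = 0.25 A
  Magnitude: I_R1 = 0.25 A
Part 3:
  I_R2 = (V_1 - V_2)/R2 = (2.5 - 0)/10 = 0.25 A
  P_R2 = I_R2² × R2 = (0.25)² × 10 = 0.625 W

Final answers:
1. V_1 = 2.5 V
2. I_R1 = 0.25 A
3. P_R2 = 0.625 W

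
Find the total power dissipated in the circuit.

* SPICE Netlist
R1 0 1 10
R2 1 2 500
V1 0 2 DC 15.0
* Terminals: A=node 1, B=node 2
Nodal analysis, taking node 2 as the 0 V reference.
Source V1 fixes V_0 = 15 V.
KCL at each unknown node (sum of currents leaving = 0; resistances in Ω):
  Node 1: (V_1 - 15)/10 + (V_1 - 0)/500 = 0
Collecting terms: 0.102 × V_1 = 1.5  =>  V_1 = 14.71 V
Power in each resistor, P = (ΔV)²/R:
  P_R1 = (15 - 14.71)²/10 = 0.008651 W
  P_R2 = (14.71 - 0)²/500 = 0.4325 W
P_total = P_R1 + P_R2 = 0.4412 W

Final answer: 0.4412 W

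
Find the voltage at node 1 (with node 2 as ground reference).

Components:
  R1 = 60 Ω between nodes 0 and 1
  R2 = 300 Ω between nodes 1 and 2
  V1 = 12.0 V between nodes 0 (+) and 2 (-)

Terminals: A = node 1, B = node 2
Nodal analysis, taking node 2 as the 0 V reference.
Source V1 fixes V_0 = 12 V.
KCL at each unknown node (sum of currents leaving = 0; resistances in Ω):
  Node 1: (V_1 - 12)/60 + (V_1 - 0)/300 = 0
Collecting terms: 0.02 × V_1 = 0.2  =>  V_1 = 10 V
The requested potential is V_1 = 10 V.

Final answer: V_1 = 10 V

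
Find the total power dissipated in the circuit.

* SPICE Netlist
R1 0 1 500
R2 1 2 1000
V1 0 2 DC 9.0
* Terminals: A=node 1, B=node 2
Nodal analysis, taking node 2 as the 0 V reference.
Source V1 fixes V_0 = 9 V.
KCL at each unknown node (sum of currents leaving = 0; resistances in Ω):
  Node 1: (V_1 - 9)/500 + (V_1 - 0)/1000 = 0
Collecting terms: 0.003 × V_1 = 0.018  =>  V_1 = 6 V
Power in each resistor, P = (ΔV)²/R:
  P_R1 = (9 - 6)²/500 = 0.018 W
  P_R2 = (6 - 0)²/1000 = 0.036 W
P_total = P_R1 + P_R2 = 0.054 W

Final answer: 0.054 W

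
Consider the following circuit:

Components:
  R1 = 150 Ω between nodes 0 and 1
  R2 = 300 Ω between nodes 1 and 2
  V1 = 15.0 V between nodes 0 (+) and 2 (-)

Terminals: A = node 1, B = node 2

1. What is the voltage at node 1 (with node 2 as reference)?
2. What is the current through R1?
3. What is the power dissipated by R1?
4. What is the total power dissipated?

Nodal analysis, taking node 2 as the 0 V reference.
Source V1 fixes V_0 = 15 V.
KCL at each unknown node (sum of currents leaving = 0; resistances in Ω):
  Node 1: (V_1 - 15)/150 + (V_1 - 0)/300 = 0
Collecting terms: 0.01 × V_1 = 0.1  =>  V_1 = 10 V
Part 1:
  Read off the nodal solution: V_1 = 10 V
Part 2:
  I_R1 = (V_0 - V_1)/R1 = (15 - 10)/150 = 0.03333 A
  Magnitude: I_R1 = 0.03333 A
Part 3:
  I_R1 = (V_0 - V_1)/R1 = (15 - 10)/150 = 0.03333 A
  P_R1 = I_R1² × R1 = (0.03333)² × 150 = 0.1667 W
Part 4:
  Power in each resistor, P = (ΔV)²/R:
    P_R1 = (15 - 10)²/150 = 0.1667 W
    P_R2 = (10 - 0)²/300 = 0.3333 W
  P_total = P_R1 + P_R2 = 0.5 W

Final answers:
1. V_1 = 10 V
2. I_R1 = 0.03333 A
3. P_R1 = 0.1667 W
4. P_total = 0.5 W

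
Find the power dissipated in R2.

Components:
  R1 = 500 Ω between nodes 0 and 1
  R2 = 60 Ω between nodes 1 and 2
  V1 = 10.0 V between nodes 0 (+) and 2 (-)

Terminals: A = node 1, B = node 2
Nodal analysis, taking node 2 as the 0 V reference.
Source V1 fixes V_0 = 10 V.
KCL at each unknown node (sum of currents leaving = 0; resistances in Ω):
  Node 1: (V_1 - 10)/500 + (V_1 - 0)/60 = 0
Collecting terms: 0.01867 × V_1 = 0.02  =>  V_1 = 1.071 V
I_R2 = (V_1 - V_2)/R2 = (1.071 - 0)/60 = 0.01786 A
P_R2 = I_R2² × R2 = (0.01786)² × 60 = 0.01913 W

Final answer: 0.01913 W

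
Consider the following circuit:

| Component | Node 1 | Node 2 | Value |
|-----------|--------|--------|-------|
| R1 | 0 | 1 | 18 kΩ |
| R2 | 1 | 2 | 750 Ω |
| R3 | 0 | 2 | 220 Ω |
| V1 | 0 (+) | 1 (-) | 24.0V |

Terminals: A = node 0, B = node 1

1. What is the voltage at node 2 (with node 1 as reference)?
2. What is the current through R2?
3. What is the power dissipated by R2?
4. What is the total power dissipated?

Nodal analysis, taking node 1 as the 0 V reference.
Source V1 fixes V_0 = 24 V.
KCL at each unknown node (sum of currents leaving = 0; resistances in Ω):
  Node 2: (V_2 - 0)/750 + (V_2 - 24)/220 = 0
Collecting terms: 0.005879 × V_2 = 0.1091  =>  V_2 = 18.56 V
Part 1:
  Read off the nodal solution: V_2 = 18.56 V
Part 2:
  I_R2 = (V_1 - V_2)/R2 = (0 - 18.56)/750 = -0.02474 A
  Magnitude: I_R2 = 0.02474 A
Part 3:
  I_R2 = (V_1 - V_2)/R2 = (0 - 18.56)/750 = -0.02474 A
  P_R2 = I_R2² × R2 = (-0.02474)² × 750 = 0.4591 W
Part 4:
  Power in each resistor, P = (ΔV)²/R:
    P_R1 = (24 - 0)²/18000 = 0.032 W
    P_R2 = (0 - 18.56)²/750 = 0.4591 W
    P_R3 = (24 - 18.56)²/220 = 0.1347 W
  P_total = P_R1 + P_R2 + P_R3 = 0.6258 W

Final answers:
1. V_2 = 18.56 V
2. I_R2 = 0.02474 A
3. P_R2 = 0.4591 W
4. P_total = 0.6258 W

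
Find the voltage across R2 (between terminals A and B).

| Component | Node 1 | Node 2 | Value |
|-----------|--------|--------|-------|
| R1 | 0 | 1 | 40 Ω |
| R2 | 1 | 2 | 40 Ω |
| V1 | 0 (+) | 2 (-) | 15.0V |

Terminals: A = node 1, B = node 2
R1 and R2 are in series across V1 (node 0 → node 1 → node 2), and the output A–B is taken across R2, so this is a voltage divider.
Series current: I = V1/(R1 + R2) = 15/(40 + 40) = 15/80 = 0.1875 A
V_R2 = I × R2 = V1 × R2/(R1 + R2) = 15 × 40/80 = 7.5 V

Final answer: 7.5 V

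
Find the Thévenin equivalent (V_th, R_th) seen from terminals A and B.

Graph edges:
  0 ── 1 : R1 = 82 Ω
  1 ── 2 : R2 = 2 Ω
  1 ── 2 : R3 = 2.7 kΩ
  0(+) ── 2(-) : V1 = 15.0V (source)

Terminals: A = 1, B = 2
Step 1 — V_th is the open-circuit voltage V_A - V_B (nothing connected across the terminals).
Nodal analysis, taking node 2 as the 0 V reference.
Source V1 fixes V_0 = 15 V.
KCL at each unknown node (sum of currents leaving = 0; resistances in Ω):
  Node 1: (V_1 - 15)/82 + (V_1 - 0)/2 + (V_1 - 0)/2700 = 0
Collecting terms: 0.5126 × V_1 = 0.1829  =>  V_1 = 0.3569 V
V_th = V_1 - V_2 = 0.3569 - 0 = 0.3569 V
Step 2 — R_th: zero the source — replace V1 by a short circuit (node 2 merges into node 0) — and find the resistance seen between A (node 1) and B (node 0).
Reduce the network between node 1 (A) and node 0 (B) by series/parallel combination:
  Rp1 = R1 ‖ R2 ‖ R3 (parallel, all between nodes 0 and 1) = 1/(1/82 + 1/2 + 1/2700) = 1.951 Ω
R_th = 1.951 Ω

Final answer: V_th = 0.3569 V, R_th = 1.951 Ω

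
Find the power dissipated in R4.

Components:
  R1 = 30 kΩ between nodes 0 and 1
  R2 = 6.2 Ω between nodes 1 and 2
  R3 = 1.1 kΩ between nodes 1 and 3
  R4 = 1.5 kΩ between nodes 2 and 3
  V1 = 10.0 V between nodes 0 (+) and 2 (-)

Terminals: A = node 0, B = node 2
Nodal analysis, taking node 2 as the 0 V reference.
Source V1 fixes V_0 = 10 V.
KCL at each unknown node (sum of currents leaving = 0; resistances in Ω):
  Node 1: (V_1 - 10)/30000 + (V_1 - 0)/6.2 + (V_1 - V_3)/1100 = 0
  Node 3: (V_3 - V_1)/1100 + (V_3 - 0)/1500 = 0
Collecting terms (coefficients in siemens):
  0.1622·V_1 - 0.0009091·V_3 = 0.0003333
  0.001576·V_3 - 0.0009091·V_1 = 0
Determinant D = (0.1622)(0.001576) - (-0.0009091)(-0.0009091) = 0.0002548
V_1 = [(0.0003333)(0.001576) - (-0.0009091)(0)]/D = 0.002061 V
V_3 = [(0.1622)(0) - (0.0003333)(-0.0009091)]/D = 0.001189 V
I_R4 = (V_2 - V_3)/R4 = (0 - 0.001189)/1500 = -0.0000007928 A
P_R4 = I_R4² × R4 = (-0.0000007928)² × 1500 = 0.0000000009428 W

Final answer: 9.428e-10 W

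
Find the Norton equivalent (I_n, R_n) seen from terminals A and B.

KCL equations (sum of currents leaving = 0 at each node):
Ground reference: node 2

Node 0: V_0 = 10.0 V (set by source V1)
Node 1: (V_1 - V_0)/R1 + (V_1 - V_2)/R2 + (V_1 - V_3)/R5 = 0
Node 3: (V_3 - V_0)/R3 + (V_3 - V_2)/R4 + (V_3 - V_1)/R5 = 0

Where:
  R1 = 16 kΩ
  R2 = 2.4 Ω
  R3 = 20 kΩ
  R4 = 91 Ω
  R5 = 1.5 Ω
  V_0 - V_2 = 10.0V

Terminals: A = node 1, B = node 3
Find the Thévenin equivalent first; then I_n = V_th/R_th and R_n = R_th.
Step 1 — V_th is the open-circuit voltage V_A - V_B (nothing connected across the terminals).
Nodal analysis, taking node 2 as the 0 V reference.
Source V1 fixes V_0 = 10 V.
KCL at each unknown node (sum of currents leaving = 0; resistances in Ω):
  Node 1: (V_1 - 10)/16000 + (V_1 - 0)/2.4 + (V_1 - V_3)/1.5 = 0
  Node 3: (V_3 - 10)/20000 + (V_3 - 0)/91 + (V_3 - V_1)/1.5 = 0
Collecting terms (coefficients in siemens):
  1.083·V_1 - 0.6667·V_3 = 0.000625
  0.6777·V_3 - 0.6667·V_1 = 0.0005
Determinant D = (1.083)(0.6777) - (-0.6667)(-0.6667) = 0.2898
V_1 = [(0.000625)(0.6777) - (-0.6667)(0.0005)]/D = 0.002612 V
V_3 = [(1.083)(0.0005) - (0.000625)(-0.6667)]/D = 0.003307 V
V_th = V_1 - V_3 = 0.002612 - 0.003307 = -0.0006952 V
Step 2 — R_th: zero the source — replace V1 by a short circuit (node 2 merges into node 0) — and find the resistance seen between A (node 1) and B (node 3).
Reduce the network between node 1 (A) and node 3 (B) by series/parallel combination:
  Rp1 = R1 ‖ R2 (parallel, both between nodes 0 and 1) = 1/(1/16000 + 1/2.4) = 2.4 Ω
  Rp2 = R3 ‖ R4 (parallel, both between nodes 0 and 3) = 1/(1/20000 + 1/91) = 90.59 Ω
  Rs1 = Rp1 + Rp2 (series, joined only at node 0) = 2.4 + 90.59 = 92.99 Ω
  Rp3 = R5 ‖ Rs1 (parallel, both between nodes 1 and 3) = 1/(1/1.5 + 1/92.99) = 1.476 Ω
R_th = 1.476 Ω
I_n = V_th/R_th = -0.0006952/1.476 = -0.000471 A, and R_n = R_th = 1.476 Ω

Final answer: I_n = -0.000471 A, R_n = 1.476 Ω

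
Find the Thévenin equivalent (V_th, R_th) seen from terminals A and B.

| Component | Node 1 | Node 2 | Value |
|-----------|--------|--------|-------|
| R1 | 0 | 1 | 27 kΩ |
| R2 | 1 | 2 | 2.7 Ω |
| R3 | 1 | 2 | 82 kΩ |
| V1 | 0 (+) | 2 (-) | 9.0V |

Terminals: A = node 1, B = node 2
Step 1 — V_th is the open-circuit voltage V_A - V_B (nothing connected across the terminals).
Nodal analysis, taking node 2 as the 0 V reference.
Source V1 fixes V_0 = 9 V.
KCL at each unknown node (sum of currents leaving = 0; resistances in Ω):
  Node 1: (V_1 - 9)/27000 + (V_1 - 0)/2.7 + (V_1 - 0)/82000 = 0
Collecting terms: 0.3704 × V_1 = 0.0003333  =>  V_1 = 0.0008999 V
V_th = V_1 - V_2 = 0.0008999 - 0 = 0.0008999 V
Step 2 — R_th: zero the source — replace V1 by a short circuit (node 2 merges into node 0) — and find the resistance seen between A (node 1) and B (node 0).
Reduce the network between node 1 (A) and node 0 (B) by series/parallel combination:
  Rp1 = R1 ‖ R2 ‖ R3 (parallel, all between nodes 0 and 1) = 1/(1/27000 + 1/2.7 + 1/82000) = 2.7 Ω
R_th = 2.7 Ω

Final answer: V_th = 0.0008999 V, R_th = 2.7 Ω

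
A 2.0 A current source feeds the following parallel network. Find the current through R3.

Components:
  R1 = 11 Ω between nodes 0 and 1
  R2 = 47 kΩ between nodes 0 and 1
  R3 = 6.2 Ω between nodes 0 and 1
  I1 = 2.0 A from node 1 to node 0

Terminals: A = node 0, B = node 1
All resistors sit directly between nodes 0 and 1, so they are in parallel and share one voltage V; the full source current 2 A splits among them.
1/R_par = 1/11 + 1/47000 + 1/6.2 = 0.2522 S  =>  R_par = 3.965 Ω
V = I × R_par = 2 × 3.965 = 7.93 V
I_R3 = V/R3 = 7.93/6.2 = 1.279 A

Final answer: 1.279 A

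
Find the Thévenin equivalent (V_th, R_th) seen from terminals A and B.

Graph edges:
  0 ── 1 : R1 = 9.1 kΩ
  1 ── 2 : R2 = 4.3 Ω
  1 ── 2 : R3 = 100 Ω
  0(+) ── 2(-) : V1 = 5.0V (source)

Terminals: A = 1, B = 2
Step 1 — V_th is the open-circuit voltage V_A - V_B (nothing connected across the terminals).
Nodal analysis, taking node 2 as the 0 V reference.
Source V1 fixes V_0 = 5 V.
KCL at each unknown node (sum of currents leaving = 0; resistances in Ω):
  Node 1: (V_1 - 5)/9100 + (V_1 - 0)/4.3 + (V_1 - 0)/100 = 0
Collecting terms: 0.2427 × V_1 = 0.0005495  =>  V_1 = 0.002264 V
V_th = V_1 - V_2 = 0.002264 - 0 = 0.002264 V
Step 2 — R_th: zero the source — replace V1 by a short circuit (node 2 merges into node 0) — and find the resistance seen between A (node 1) and B (node 0).
Reduce the network between node 1 (A) and node 0 (B) by series/parallel combination:
  Rp1 = R1 ‖ R2 ‖ R3 (parallel, all between nodes 0 and 1) = 1/(1/9100 + 1/4.3 + 1/100) = 4.121 Ω
R_th = 4.121 Ω

Final answer: V_th = 0.002264 V, R_th = 4.121 Ω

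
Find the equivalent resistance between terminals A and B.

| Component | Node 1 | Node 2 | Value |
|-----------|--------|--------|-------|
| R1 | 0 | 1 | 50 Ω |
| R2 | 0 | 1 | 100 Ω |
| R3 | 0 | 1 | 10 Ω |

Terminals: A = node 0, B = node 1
Reduce the network between node 0 (A) and node 1 (B) by series/parallel combination:
  Rp1 = R1 ‖ R2 ‖ R3 (parallel, all between nodes 0 and 1) = 1/(1/50 + 1/100 + 1/10) = 7.692 Ω
R_eq = 7.692 Ω

Final answer: 7.692 Ω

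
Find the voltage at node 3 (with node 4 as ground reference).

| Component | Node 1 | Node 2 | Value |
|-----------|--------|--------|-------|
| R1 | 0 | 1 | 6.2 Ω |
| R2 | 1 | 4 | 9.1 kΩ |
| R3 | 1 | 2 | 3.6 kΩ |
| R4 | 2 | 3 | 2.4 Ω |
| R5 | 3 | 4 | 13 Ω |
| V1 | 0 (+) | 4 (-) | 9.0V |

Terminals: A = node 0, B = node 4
Nodal analysis, taking node 4 as the 0 V reference.
Source V1 fixes V_0 = 9 V.
KCL at each unknown node (sum of currents leaving = 0; resistances in Ω):
  Node 1: (V_1 - 9)/6.2 + (V_1 - 0)/9100 + (V_1 - V_2)/3600 = 0
  Node 2: (V_2 - V_1)/3600 + (V_2 - V_3)/2.4 = 0
  Node 3: (V_3 - V_2)/2.4 + (V_3 - 0)/13 = 0
Collecting terms (coefficients in siemens):
  0.1617·V_1 - 0.0002778·V_2 = 1.452
  0.4169·V_2 - 0.0002778·V_1 - 0.4167·V_3 = 0
  0.4936·V_3 - 0.4167·V_2 = 0
Solving these 3 simultaneous equations (Gaussian elimination) gives:
  V_1 = 8.978 V, V_2 = 0.03824 V, V_3 = 0.03228 V
The requested potential is V_3 = 0.03228 V.

Final answer: V_3 = 0.03228 V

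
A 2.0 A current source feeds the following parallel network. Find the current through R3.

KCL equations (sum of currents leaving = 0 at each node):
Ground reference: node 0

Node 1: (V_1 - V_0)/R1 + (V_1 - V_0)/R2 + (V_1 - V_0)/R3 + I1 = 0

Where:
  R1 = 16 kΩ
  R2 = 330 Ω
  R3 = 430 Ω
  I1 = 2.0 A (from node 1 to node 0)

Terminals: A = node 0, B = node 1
All resistors sit directly between nodes 0 and 1, so they are in parallel and share one voltage V; the full source current 2 A splits among them.
1/R_par = 1/16000 + 1/330 + 1/430 = 0.005418 S  =>  R_par = 184.6 Ω
V = I × R_par = 2 × 184.6 = 369.1 V
I_R3 = V/R3 = 369.1/430 = 0.8584 A

Final answer: 0.8584 A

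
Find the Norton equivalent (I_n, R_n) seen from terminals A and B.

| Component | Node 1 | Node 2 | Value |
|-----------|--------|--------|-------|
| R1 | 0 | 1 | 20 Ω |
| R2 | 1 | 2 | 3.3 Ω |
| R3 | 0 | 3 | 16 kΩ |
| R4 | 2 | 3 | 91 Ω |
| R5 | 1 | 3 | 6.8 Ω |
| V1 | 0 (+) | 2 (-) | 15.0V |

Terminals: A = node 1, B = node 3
Find the Thévenin equivalent first; then I_n = V_th/R_th and R_n = R_th.
Step 1 — V_th is the open-circuit voltage V_A - V_B (nothing connected across the terminals).
Nodal analysis, taking node 2 as the 0 V reference.
Source V1 fixes V_0 = 15 V.
KCL at each unknown node (sum of currents leaving = 0; resistances in Ω):
  Node 1: (V_1 - 15)/20 + (V_1 - 0)/3.3 + (V_1 - V_3)/6.8 = 0
  Node 3: (V_3 - 15)/16000 + (V_3 - 0)/91 + (V_3 - V_1)/6.8 = 0
Collecting terms (coefficients in siemens):
  0.5001·V_1 - 0.1471·V_3 = 0.75
  0.1581·V_3 - 0.1471·V_1 = 0.0009375
Determinant D = (0.5001)(0.1581) - (-0.1471)(-0.1471) = 0.05744
V_1 = [(0.75)(0.1581) - (-0.1471)(0.0009375)]/D = 2.067 V
V_3 = [(0.5001)(0.0009375) - (0.75)(-0.1471)]/D = 1.928 V
V_th = V_1 - V_3 = 2.067 - 1.928 = 0.1385 V
Step 2 — R_th: zero the source — replace V1 by a short circuit (node 2 merges into node 0) — and find the resistance seen between A (node 1) and B (node 3).
Reduce the network between node 1 (A) and node 3 (B) by series/parallel combination:
  Rp1 = R1 ‖ R2 (parallel, both between nodes 0 and 1) = 1/(1/20 + 1/3.3) = 2.833 Ω
  Rp2 = R3 ‖ R4 (parallel, both between nodes 0 and 3) = 1/(1/16000 + 1/91) = 90.49 Ω
  Rs1 = Rp1 + Rp2 (series, joined only at node 0) = 2.833 + 90.49 = 93.32 Ω
  Rp3 = R5 ‖ Rs1 (parallel, both between nodes 1 and 3) = 1/(1/6.8 + 1/93.32) = 6.338 Ω
R_th = 6.338 Ω
I_n = V_th/R_th = 0.1385/6.338 = 0.02186 A, and R_n = R_th = 6.338 Ω

Final answer: I_n = 0.02186 A, R_n = 6.338 Ω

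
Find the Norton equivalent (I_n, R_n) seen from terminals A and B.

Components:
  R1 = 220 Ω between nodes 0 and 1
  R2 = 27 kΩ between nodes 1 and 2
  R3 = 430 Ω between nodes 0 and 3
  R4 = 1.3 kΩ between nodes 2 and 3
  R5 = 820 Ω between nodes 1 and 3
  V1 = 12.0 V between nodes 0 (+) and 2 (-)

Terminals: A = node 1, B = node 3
Find the Thévenin equivalent first; then I_n = V_th/R_th and R_n = R_th.
Step 1 — V_th is the open-circuit voltage V_A - V_B (nothing connected across the terminals).
Nodal analysis, taking node 2 as the 0 V reference.
Source V1 fixes V_0 = 12 V.
KCL at each unknown node (sum of currents leaving = 0; resistances in Ω):
  Node 1: (V_1 - 12)/220 + (V_1 - 0)/27000 + (V_1 - V_3)/820 = 0
  Node 3: (V_3 - 12)/430 + (V_3 - 0)/1300 + (V_3 - V_1)/820 = 0
Collecting terms (coefficients in siemens):
  0.005802·V_1 - 0.00122·V_3 = 0.05455
  0.004314·V_3 - 0.00122·V_1 = 0.02791
Determinant D = (0.005802)(0.004314) - (-0.00122)(-0.00122) = 0.00002354
V_1 = [(0.05455)(0.004314) - (-0.00122)(0.02791)]/D = 11.44 V
V_3 = [(0.005802)(0.02791) - (0.05455)(-0.00122)]/D = 9.702 V
V_th = V_1 - V_3 = 11.44 - 9.702 = 1.738 V
Step 2 — R_th: zero the source — replace V1 by a short circuit (node 2 merges into node 0) — and find the resistance seen between A (node 1) and B (node 3).
Reduce the network between node 1 (A) and node 3 (B) by series/parallel combination:
  Rp1 = R1 ‖ R2 (parallel, both between nodes 0 and 1) = 1/(1/220 + 1/27000) = 218.2 Ω
  Rp2 = R3 ‖ R4 (parallel, both between nodes 0 and 3) = 1/(1/430 + 1/1300) = 323.1 Ω
  Rs1 = Rp1 + Rp2 (series, joined only at node 0) = 218.2 + 323.1 = 541.3 Ω
  Rp3 = R5 ‖ Rs1 (parallel, both between nodes 1 and 3) = 1/(1/820 + 1/541.3) = 326.1 Ω
R_th = 326.1 Ω
I_n = V_th/R_th = 1.738/326.1 = 0.005331 A, and R_n = R_th = 326.1 Ω

Final answer: I_n = 0.005331 A, R_n = 326.1 Ω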